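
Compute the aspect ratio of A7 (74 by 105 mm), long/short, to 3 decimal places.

105 / 74 = 1.419
ISO 216 targets √2 ≈ 1.414; the +0.005 deviation is from mm rounding.

1.419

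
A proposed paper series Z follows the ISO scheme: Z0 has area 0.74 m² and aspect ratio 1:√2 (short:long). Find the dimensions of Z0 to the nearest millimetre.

Let the short side be w mm. Then w · w√2 = 0.74 m² = 740,000 mm².
w² = 740,000/√2, so w ≈ 723.4 mm; long side = w√2 ≈ 1023.0 mm.

723 × 1023 mm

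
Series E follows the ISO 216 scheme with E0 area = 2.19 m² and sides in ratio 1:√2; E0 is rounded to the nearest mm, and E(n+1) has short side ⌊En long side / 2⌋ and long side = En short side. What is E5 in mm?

220 × 311 mm

Let E0's short side be w mm. w · w√2 = 2.19 m² = 2,190,000 mm², so w ≈ 1244.4 mm and w√2 ≈ 1759.9 mm → E0 = 1244 × 1760 mm.
E1: ⌊1760/2⌋ × 1244 = 880 × 1244 mm
E2: ⌊1244/2⌋ × 880 = 622 × 880 mm
E3: ⌊880/2⌋ × 622 = 440 × 622 mm
E4: ⌊622/2⌋ × 440 = 311 × 440 mm
E5: ⌊440/2⌋ × 311 = 220 × 311 mm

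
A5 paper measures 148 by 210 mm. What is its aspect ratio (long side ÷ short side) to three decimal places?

1.419

210 / 148 = 1.419
ISO 216 targets √2 ≈ 1.414; the +0.005 deviation is from mm rounding.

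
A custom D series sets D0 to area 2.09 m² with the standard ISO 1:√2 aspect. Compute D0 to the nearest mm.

1216 × 1719 mm

Let the short side be w mm. Then w · w√2 = 2.09 m² = 2,090,000 mm².
w² = 2,090,000/√2, so w ≈ 1215.7 mm; long side = w√2 ≈ 1719.2 mm.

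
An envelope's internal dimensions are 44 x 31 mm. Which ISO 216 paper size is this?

B10 (31 × 44 mm)

Aspect ratio 44/31 ≈ 1.419 — close to the ISO √2 ≈ 1.414.
In the B-series (B0 = 1000 × 1414 mm): B10 = 31 × 44 mm.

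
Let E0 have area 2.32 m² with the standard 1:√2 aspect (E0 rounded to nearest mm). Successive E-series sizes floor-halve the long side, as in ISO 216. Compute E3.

Let E0's short side be w mm. w · w√2 = 2.32 m² = 2,320,000 mm², so w ≈ 1280.8 mm and w√2 ≈ 1811.3 mm → E0 = 1281 × 1811 mm.
E1: ⌊1811/2⌋ × 1281 = 905 × 1281 mm
E2: ⌊1281/2⌋ × 905 = 640 × 905 mm
E3: ⌊905/2⌋ × 640 = 452 × 640 mm

452 × 640 mm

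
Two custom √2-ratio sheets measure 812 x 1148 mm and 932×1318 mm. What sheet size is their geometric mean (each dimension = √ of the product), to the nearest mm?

870 × 1230 mm

Short side: √(812 · 932) = √756784 ≈ 869.9 → 870 mm
Long side: √(1148 · 1318) = √1513064 ≈ 1230.1 → 1230 mm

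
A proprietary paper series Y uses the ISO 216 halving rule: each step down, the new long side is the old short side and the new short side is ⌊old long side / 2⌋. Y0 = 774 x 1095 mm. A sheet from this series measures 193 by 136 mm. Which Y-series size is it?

Y5

Y0: 774 × 1095 mm
Y1: 547 × 774 mm
Y2: 387 × 547 mm
Y3: 273 × 387 mm
Y4: 193 × 273 mm
Y5: 136 × 193 mm
Y6: 96 × 136 mm
→ matches Y5.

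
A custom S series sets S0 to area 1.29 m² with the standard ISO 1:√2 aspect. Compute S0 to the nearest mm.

955 × 1351 mm

Let the short side be w mm. Then w · w√2 = 1.29 m² = 1,290,000 mm².
w² = 1,290,000/√2, so w ≈ 955.1 mm; long side = w√2 ≈ 1350.7 mm.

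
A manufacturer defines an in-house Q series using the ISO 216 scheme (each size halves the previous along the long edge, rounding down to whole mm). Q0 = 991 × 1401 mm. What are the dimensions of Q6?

Q1 = 700 × 991 mm (from Q0 by 1 halving).
Q2: ⌊991/2⌋ × 700 = 495 × 700 mm
Q3: ⌊700/2⌋ × 495 = 350 × 495 mm
Q4: ⌊495/2⌋ × 350 = 247 × 350 mm
Q5: ⌊350/2⌋ × 247 = 175 × 247 mm
Q6: ⌊247/2⌋ × 175 = 123 × 175 mm

123 × 175 mm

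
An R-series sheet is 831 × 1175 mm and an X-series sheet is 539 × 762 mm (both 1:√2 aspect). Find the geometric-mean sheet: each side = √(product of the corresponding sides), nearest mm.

669 × 946 mm

Short side: √(831 · 539) = √447909 ≈ 669.3 → 669 mm
Long side: √(1175 · 762) = √895350 ≈ 946.2 → 946 mm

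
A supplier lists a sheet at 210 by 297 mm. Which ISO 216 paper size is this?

A4 (210 × 297 mm)

Aspect ratio 297/210 ≈ 1.414 — close to the ISO √2 ≈ 1.414.
In the A-series (A0 area = 1 m²): A4 = 210 × 297 mm.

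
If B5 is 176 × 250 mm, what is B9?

B6: ⌊250/2⌋ × 176 = 125 × 176 mm
B7: ⌊176/2⌋ × 125 = 88 × 125 mm
B8: ⌊125/2⌋ × 88 = 62 × 88 mm
B9: ⌊88/2⌋ × 62 = 44 × 62 mm

44 × 62 mm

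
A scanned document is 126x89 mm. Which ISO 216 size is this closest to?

Aspect ratio 126/89 ≈ 1.416 — close to the ISO √2 ≈ 1.414.
In the B-series (B0 = 1000 × 1414 mm): B7 = 88 × 125 mm.
Off by 2 mm total — nearest standard size.

B7 (88 × 125 mm)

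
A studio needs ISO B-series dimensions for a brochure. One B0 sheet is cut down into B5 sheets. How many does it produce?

B0 = 1000 × 1414 mm; B5 = 176 × 250 mm.
Each halving step doubles the count; 5 steps from B0 to B5.
2^5 = 32.

32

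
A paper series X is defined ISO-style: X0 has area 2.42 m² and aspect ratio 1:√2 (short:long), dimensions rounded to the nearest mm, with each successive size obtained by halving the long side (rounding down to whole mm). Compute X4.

Let X0's short side be w mm. w · w√2 = 2.42 m² = 2,420,000 mm², so w ≈ 1308.1 mm and w√2 ≈ 1850.0 mm → X0 = 1308 × 1850 mm.
X1: ⌊1850/2⌋ × 1308 = 925 × 1308 mm
X2: ⌊1308/2⌋ × 925 = 654 × 925 mm
X3: ⌊925/2⌋ × 654 = 462 × 654 mm
X4: ⌊654/2⌋ × 462 = 327 × 462 mm

327 × 462 mm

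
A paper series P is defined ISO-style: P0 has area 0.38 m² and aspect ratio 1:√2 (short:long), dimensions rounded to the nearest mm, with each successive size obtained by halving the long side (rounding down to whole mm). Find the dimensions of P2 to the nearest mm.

259 × 366 mm

Let P0's short side be w mm. w · w√2 = 0.38 m² = 380,000 mm², so w ≈ 518.4 mm and w√2 ≈ 733.1 mm → P0 = 518 × 733 mm.
P1: ⌊733/2⌋ × 518 = 366 × 518 mm
P2: ⌊518/2⌋ × 366 = 259 × 366 mm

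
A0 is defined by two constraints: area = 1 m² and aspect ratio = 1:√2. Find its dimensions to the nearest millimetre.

Let the short side be w mm. Then the long side is w√2 and w · w√2 = 10⁶ mm².
w² = 10⁶/√2, so w = 1000 / 2^(1/4) ≈ 840.9 mm; long side = 1000 · 2^(1/4) ≈ 1189.2 mm.

841 × 1189 mm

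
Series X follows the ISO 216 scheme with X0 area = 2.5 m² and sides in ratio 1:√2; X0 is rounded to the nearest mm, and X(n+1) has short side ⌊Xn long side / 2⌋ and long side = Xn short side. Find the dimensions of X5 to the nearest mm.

Let X0's short side be w mm. w · w√2 = 2.5 m² = 2,500,000 mm², so w ≈ 1329.6 mm and w√2 ≈ 1880.3 mm → X0 = 1330 × 1880 mm.
X1: ⌊1880/2⌋ × 1330 = 940 × 1330 mm
X2: ⌊1330/2⌋ × 940 = 665 × 940 mm
X3: ⌊940/2⌋ × 665 = 470 × 665 mm
X4: ⌊665/2⌋ × 470 = 332 × 470 mm
X5: ⌊470/2⌋ × 332 = 235 × 332 mm

235 × 332 mm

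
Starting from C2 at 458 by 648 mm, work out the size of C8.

C3: ⌊648/2⌋ × 458 = 324 × 458 mm
C4: ⌊458/2⌋ × 324 = 229 × 324 mm
C5: ⌊324/2⌋ × 229 = 162 × 229 mm
C6: ⌊229/2⌋ × 162 = 114 × 162 mm
C7: ⌊162/2⌋ × 114 = 81 × 114 mm
C8: ⌊114/2⌋ × 81 = 57 × 81 mm

57 × 81 mm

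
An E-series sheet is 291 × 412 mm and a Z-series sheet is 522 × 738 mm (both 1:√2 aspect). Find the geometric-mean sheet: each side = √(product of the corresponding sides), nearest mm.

390 × 551 mm

Short side: √(291 · 522) = √151902 ≈ 389.7 → 390 mm
Long side: √(412 · 738) = √304056 ≈ 551.4 → 551 mm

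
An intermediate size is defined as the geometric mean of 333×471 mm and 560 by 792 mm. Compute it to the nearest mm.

432 × 611 mm

Short side: √(333 · 560) = √186480 ≈ 431.8 → 432 mm
Long side: √(471 · 792) = √373032 ≈ 610.8 → 611 mm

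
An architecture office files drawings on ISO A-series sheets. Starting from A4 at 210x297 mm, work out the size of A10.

A5: ⌊297/2⌋ × 210 = 148 × 210 mm
A6: ⌊210/2⌋ × 148 = 105 × 148 mm
A7: ⌊148/2⌋ × 105 = 74 × 105 mm
A8: ⌊105/2⌋ × 74 = 52 × 74 mm
A9: ⌊74/2⌋ × 52 = 37 × 52 mm
A10: ⌊52/2⌋ × 37 = 26 × 37 mm

26 × 37 mm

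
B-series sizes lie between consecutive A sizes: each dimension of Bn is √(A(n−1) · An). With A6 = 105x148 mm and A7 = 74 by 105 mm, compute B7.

Short side: √(105 · 74) = √7770 ≈ 88.1 → 88 mm
Long side: √(148 · 105) = √15540 ≈ 124.7 → 125 mm

88 × 125 mm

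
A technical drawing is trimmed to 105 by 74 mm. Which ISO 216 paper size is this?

A7 (74 × 105 mm)

Aspect ratio 105/74 ≈ 1.419 — close to the ISO √2 ≈ 1.414.
In the A-series (A0 area = 1 m²): A7 = 74 × 105 mm.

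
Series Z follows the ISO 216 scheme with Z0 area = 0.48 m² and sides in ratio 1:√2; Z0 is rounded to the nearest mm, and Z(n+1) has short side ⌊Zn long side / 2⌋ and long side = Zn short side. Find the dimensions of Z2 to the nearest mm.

291 × 412 mm

Let Z0's short side be w mm. w · w√2 = 0.48 m² = 480,000 mm², so w ≈ 582.6 mm and w√2 ≈ 823.9 mm → Z0 = 583 × 824 mm.
Z1: ⌊824/2⌋ × 583 = 412 × 583 mm
Z2: ⌊583/2⌋ × 412 = 291 × 412 mm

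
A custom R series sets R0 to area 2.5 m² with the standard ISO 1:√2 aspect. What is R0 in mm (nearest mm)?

Let the short side be w mm. Then w · w√2 = 2.5 m² = 2,500,000 mm².
w² = 2,500,000/√2, so w ≈ 1329.6 mm; long side = w√2 ≈ 1880.3 mm.

1330 × 1880 mm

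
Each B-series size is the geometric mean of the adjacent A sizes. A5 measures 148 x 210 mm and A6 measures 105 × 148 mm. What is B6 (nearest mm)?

125 × 176 mm

Short side: √(148 · 105) = √15540 ≈ 124.7 → 125 mm
Long side: √(210 · 148) = √31080 ≈ 176.3 → 176 mm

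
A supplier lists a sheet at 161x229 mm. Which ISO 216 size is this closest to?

C5 (162 × 229 mm)

Aspect ratio 229/161 ≈ 1.422 — close to the ISO √2 ≈ 1.414.
In the C-series (envelope sizes, between A and B): C5 = 162 × 229 mm.
Off by 1 mm total — nearest standard size.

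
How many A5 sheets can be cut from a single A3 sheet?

Each ISO step halves the sheet: 1 × A3 → 2 × A4 → 4 × A5
From A3 to A5 is 2 halving steps: 2^2 = 4.

4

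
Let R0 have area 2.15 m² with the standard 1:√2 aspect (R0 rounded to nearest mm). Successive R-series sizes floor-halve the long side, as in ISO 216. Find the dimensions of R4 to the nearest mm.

308 × 436 mm

Let R0's short side be w mm. w · w√2 = 2.15 m² = 2,150,000 mm², so w ≈ 1233.0 mm and w√2 ≈ 1743.7 mm → R0 = 1233 × 1744 mm.
R1: ⌊1744/2⌋ × 1233 = 872 × 1233 mm
R2: ⌊1233/2⌋ × 872 = 616 × 872 mm
R3: ⌊872/2⌋ × 616 = 436 × 616 mm
R4: ⌊616/2⌋ × 436 = 308 × 436 mm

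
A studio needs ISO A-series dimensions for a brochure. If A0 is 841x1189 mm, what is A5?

A1: ⌊1189/2⌋ × 841 = 594 × 841 mm
A2: ⌊841/2⌋ × 594 = 420 × 594 mm
A3: ⌊594/2⌋ × 420 = 297 × 420 mm
A4: ⌊420/2⌋ × 297 = 210 × 297 mm
A5: ⌊297/2⌋ × 210 = 148 × 210 mm

148 × 210 mm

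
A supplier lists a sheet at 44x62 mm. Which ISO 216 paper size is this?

Aspect ratio 62/44 ≈ 1.409 — close to the ISO √2 ≈ 1.414.
In the B-series (B0 = 1000 × 1414 mm): B9 = 44 × 62 mm.

B9 (44 × 62 mm)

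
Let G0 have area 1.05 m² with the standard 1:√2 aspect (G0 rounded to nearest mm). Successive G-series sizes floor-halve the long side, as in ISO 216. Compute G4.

Let G0's short side be w mm. w · w√2 = 1.05 m² = 1,050,000 mm², so w ≈ 861.7 mm and w√2 ≈ 1218.6 mm → G0 = 862 × 1219 mm.
G1: ⌊1219/2⌋ × 862 = 609 × 862 mm
G2: ⌊862/2⌋ × 609 = 431 × 609 mm
G3: ⌊609/2⌋ × 431 = 304 × 431 mm
G4: ⌊431/2⌋ × 304 = 215 × 304 mm

215 × 304 mm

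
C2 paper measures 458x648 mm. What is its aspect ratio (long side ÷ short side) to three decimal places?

648 / 458 = 1.415
Matches √2 ≈ 1.414 — the ISO 216 defining ratio.

1.415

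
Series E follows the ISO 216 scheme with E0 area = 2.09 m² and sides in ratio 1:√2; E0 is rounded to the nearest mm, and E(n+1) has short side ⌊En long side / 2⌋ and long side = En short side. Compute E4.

304 × 429 mm

Let E0's short side be w mm. w · w√2 = 2.09 m² = 2,090,000 mm², so w ≈ 1215.7 mm and w√2 ≈ 1719.2 mm → E0 = 1216 × 1719 mm.
E1: ⌊1719/2⌋ × 1216 = 859 × 1216 mm
E2: ⌊1216/2⌋ × 859 = 608 × 859 mm
E3: ⌊859/2⌋ × 608 = 429 × 608 mm
E4: ⌊608/2⌋ × 429 = 304 × 429 mm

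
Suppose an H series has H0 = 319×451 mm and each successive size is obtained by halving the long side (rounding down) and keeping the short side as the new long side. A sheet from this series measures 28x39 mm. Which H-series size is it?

H7

H0: 319 × 451 mm
H1: 225 × 319 mm
H2: 159 × 225 mm
H3: 112 × 159 mm
H4: 79 × 112 mm
H5: 56 × 79 mm
H6: 39 × 56 mm
H7: 28 × 39 mm
H8: 19 × 28 mm
→ matches H7.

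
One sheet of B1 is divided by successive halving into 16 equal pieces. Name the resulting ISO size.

B5

16 = 2^4, so 4 halving steps.
B1 → B2 → … → B5 after 4 steps.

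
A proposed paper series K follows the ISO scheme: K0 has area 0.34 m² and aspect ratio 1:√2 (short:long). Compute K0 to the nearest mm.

490 × 693 mm

Let the short side be w mm. Then w · w√2 = 0.34 m² = 340,000 mm².
w² = 340,000/√2, so w ≈ 490.3 mm; long side = w√2 ≈ 693.4 mm.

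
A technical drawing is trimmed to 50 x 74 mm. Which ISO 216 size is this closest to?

A8 (52 × 74 mm)

Aspect ratio 74/50 ≈ 1.480 (ISO target is √2 ≈ 1.414).
In the A-series (A0 area = 1 m²): A8 = 52 × 74 mm.
Off by 2 mm total — nearest standard size.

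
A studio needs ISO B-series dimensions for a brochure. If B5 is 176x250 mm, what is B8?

62 × 88 mm

B6: ⌊250/2⌋ × 176 = 125 × 176 mm
B7: ⌊176/2⌋ × 125 = 88 × 125 mm
B8: ⌊125/2⌋ × 88 = 62 × 88 mm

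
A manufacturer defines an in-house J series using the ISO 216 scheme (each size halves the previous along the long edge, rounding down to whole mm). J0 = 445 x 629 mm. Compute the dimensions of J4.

J1: ⌊629/2⌋ × 445 = 314 × 445 mm
J2: ⌊445/2⌋ × 314 = 222 × 314 mm
J3: ⌊314/2⌋ × 222 = 157 × 222 mm
J4: ⌊222/2⌋ × 157 = 111 × 157 mm

111 × 157 mm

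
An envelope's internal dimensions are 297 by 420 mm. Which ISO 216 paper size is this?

A3 (297 × 420 mm)

Aspect ratio 420/297 ≈ 1.414 — close to the ISO √2 ≈ 1.414.
In the A-series (A0 area = 1 m²): A3 = 297 × 420 mm.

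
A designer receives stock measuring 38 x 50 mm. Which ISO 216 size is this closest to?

A9 (37 × 52 mm)

Aspect ratio 50/38 ≈ 1.316 (ISO target is √2 ≈ 1.414).
In the A-series (A0 area = 1 m²): A9 = 37 × 52 mm.
Off by 3 mm total — nearest standard size.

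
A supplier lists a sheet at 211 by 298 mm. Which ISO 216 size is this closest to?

A4 (210 × 297 mm)

Aspect ratio 298/211 ≈ 1.412 — close to the ISO √2 ≈ 1.414.
In the A-series (A0 area = 1 m²): A4 = 210 × 297 mm.
Off by 2 mm total — nearest standard size.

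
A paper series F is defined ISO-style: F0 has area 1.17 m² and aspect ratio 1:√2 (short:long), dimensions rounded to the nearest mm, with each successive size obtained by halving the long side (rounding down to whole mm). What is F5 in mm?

Let F0's short side be w mm. w · w√2 = 1.17 m² = 1,170,000 mm², so w ≈ 909.6 mm and w√2 ≈ 1286.3 mm → F0 = 910 × 1286 mm.
F1: ⌊1286/2⌋ × 910 = 643 × 910 mm
F2: ⌊910/2⌋ × 643 = 455 × 643 mm
F3: ⌊643/2⌋ × 455 = 321 × 455 mm
F4: ⌊455/2⌋ × 321 = 227 × 321 mm
F5: ⌊321/2⌋ × 227 = 160 × 227 mm

160 × 227 mm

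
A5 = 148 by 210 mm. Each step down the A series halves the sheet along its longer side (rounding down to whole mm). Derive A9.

37 × 52 mm

A6: ⌊210/2⌋ × 148 = 105 × 148 mm
A7: ⌊148/2⌋ × 105 = 74 × 105 mm
A8: ⌊105/2⌋ × 74 = 52 × 74 mm
A9: ⌊74/2⌋ × 52 = 37 × 52 mm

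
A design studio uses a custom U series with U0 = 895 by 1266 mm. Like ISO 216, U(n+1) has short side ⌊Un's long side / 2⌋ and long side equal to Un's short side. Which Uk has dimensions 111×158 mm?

U0: 895 × 1266 mm
U1: 633 × 895 mm
U2: 447 × 633 mm
U3: 316 × 447 mm
U4: 223 × 316 mm
U5: 158 × 223 mm
U6: 111 × 158 mm
U7: 79 × 111 mm
→ matches U6.

U6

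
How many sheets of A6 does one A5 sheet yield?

2

Each ISO step halves the sheet: 1 × A5 → 2 × A6
From A5 to A6 is 1 halving step: 2^1 = 2.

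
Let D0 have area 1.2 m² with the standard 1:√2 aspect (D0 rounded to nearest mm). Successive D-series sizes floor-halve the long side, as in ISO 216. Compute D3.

325 × 460 mm

Let D0's short side be w mm. w · w√2 = 1.2 m² = 1,200,000 mm², so w ≈ 921.2 mm and w√2 ≈ 1302.7 mm → D0 = 921 × 1303 mm.
D1: ⌊1303/2⌋ × 921 = 651 × 921 mm
D2: ⌊921/2⌋ × 651 = 460 × 651 mm
D3: ⌊651/2⌋ × 460 = 325 × 460 mm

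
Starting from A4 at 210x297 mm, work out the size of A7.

74 × 105 mm

A5: ⌊297/2⌋ × 210 = 148 × 210 mm
A6: ⌊210/2⌋ × 148 = 105 × 148 mm
A7: ⌊148/2⌋ × 105 = 74 × 105 mm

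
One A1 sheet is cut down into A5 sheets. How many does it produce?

16

Each ISO step halves the sheet: 1 × A1 → 2 × A2 → 4 × A3 → 8 × A4 → …
From A1 to A5 is 4 halving steps: 2^4 = 16.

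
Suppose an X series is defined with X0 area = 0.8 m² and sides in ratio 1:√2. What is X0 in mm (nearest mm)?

752 × 1064 mm

Let the short side be w mm. Then w · w√2 = 0.8 m² = 800,000 mm².
w² = 800,000/√2, so w ≈ 752.1 mm; long side = w√2 ≈ 1063.7 mm.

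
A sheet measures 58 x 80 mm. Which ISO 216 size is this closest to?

Aspect ratio 80/58 ≈ 1.379 (ISO target is √2 ≈ 1.414).
In the C-series (envelope sizes, between A and B): C8 = 57 × 81 mm.
Off by 2 mm total — nearest standard size.

C8 (57 × 81 mm)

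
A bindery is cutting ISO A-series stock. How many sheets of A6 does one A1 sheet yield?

32

Each ISO step halves the sheet: 1 × A1 → 2 × A2 → 4 × A3 → 8 × A4 → …
From A1 to A6 is 5 halving steps: 2^5 = 32.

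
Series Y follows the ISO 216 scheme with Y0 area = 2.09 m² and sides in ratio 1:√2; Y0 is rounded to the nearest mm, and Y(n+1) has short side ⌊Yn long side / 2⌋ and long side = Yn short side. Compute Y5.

Let Y0's short side be w mm. w · w√2 = 2.09 m² = 2,090,000 mm², so w ≈ 1215.7 mm and w√2 ≈ 1719.2 mm → Y0 = 1216 × 1719 mm.
Y1: ⌊1719/2⌋ × 1216 = 859 × 1216 mm
Y2: ⌊1216/2⌋ × 859 = 608 × 859 mm
Y3: ⌊859/2⌋ × 608 = 429 × 608 mm
Y4: ⌊608/2⌋ × 429 = 304 × 429 mm
Y5: ⌊429/2⌋ × 304 = 214 × 304 mm

214 × 304 mm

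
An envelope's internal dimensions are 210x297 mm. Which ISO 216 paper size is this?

A4 (210 × 297 mm)

Aspect ratio 297/210 ≈ 1.414 — close to the ISO √2 ≈ 1.414.
In the A-series (A0 area = 1 m²): A4 = 210 × 297 mm.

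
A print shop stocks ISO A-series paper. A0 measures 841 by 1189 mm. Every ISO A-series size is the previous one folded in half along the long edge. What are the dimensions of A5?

148 × 210 mm

A1: ⌊1189/2⌋ × 841 = 594 × 841 mm
A2: ⌊841/2⌋ × 594 = 420 × 594 mm
A3: ⌊594/2⌋ × 420 = 297 × 420 mm
A4: ⌊420/2⌋ × 297 = 210 × 297 mm
A5: ⌊297/2⌋ × 210 = 148 × 210 mm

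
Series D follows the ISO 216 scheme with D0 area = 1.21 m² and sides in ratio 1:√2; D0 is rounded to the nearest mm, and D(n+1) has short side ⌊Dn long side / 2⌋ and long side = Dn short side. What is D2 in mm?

462 × 654 mm

Let D0's short side be w mm. w · w√2 = 1.21 m² = 1,210,000 mm², so w ≈ 925.0 mm and w√2 ≈ 1308.1 mm → D0 = 925 × 1308 mm.
D1: ⌊1308/2⌋ × 925 = 654 × 925 mm
D2: ⌊925/2⌋ × 654 = 462 × 654 mm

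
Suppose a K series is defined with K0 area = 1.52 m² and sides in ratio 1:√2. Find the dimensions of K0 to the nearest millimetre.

1037 × 1466 mm

Let the short side be w mm. Then w · w√2 = 1.52 m² = 1,520,000 mm².
w² = 1,520,000/√2, so w ≈ 1036.7 mm; long side = w√2 ≈ 1466.2 mm.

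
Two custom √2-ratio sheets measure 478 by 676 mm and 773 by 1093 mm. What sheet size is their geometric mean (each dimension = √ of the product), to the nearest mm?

Short side: √(478 · 773) = √369494 ≈ 607.9 → 608 mm
Long side: √(676 · 1093) = √738868 ≈ 859.6 → 860 mm

608 × 860 mm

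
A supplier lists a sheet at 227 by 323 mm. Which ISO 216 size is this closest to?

Aspect ratio 323/227 ≈ 1.423 — close to the ISO √2 ≈ 1.414.
In the C-series (envelope sizes, between A and B): C4 = 229 × 324 mm.
Off by 3 mm total — nearest standard size.

C4 (229 × 324 mm)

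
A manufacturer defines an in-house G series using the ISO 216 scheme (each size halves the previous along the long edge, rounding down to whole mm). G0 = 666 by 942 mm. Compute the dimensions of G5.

G1: ⌊942/2⌋ × 666 = 471 × 666 mm
G2: ⌊666/2⌋ × 471 = 333 × 471 mm
G3: ⌊471/2⌋ × 333 = 235 × 333 mm
G4: ⌊333/2⌋ × 235 = 166 × 235 mm
G5: ⌊235/2⌋ × 166 = 117 × 166 mm

117 × 166 mm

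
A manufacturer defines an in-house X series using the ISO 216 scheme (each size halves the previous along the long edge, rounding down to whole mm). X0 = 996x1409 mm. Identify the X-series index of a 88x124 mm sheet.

X7

X0: 996 × 1409 mm
X1: 704 × 996 mm
X2: 498 × 704 mm
X3: 352 × 498 mm
X4: 249 × 352 mm
X5: 176 × 249 mm
X6: 124 × 176 mm
X7: 88 × 124 mm
X8: 62 × 88 mm
→ matches X7.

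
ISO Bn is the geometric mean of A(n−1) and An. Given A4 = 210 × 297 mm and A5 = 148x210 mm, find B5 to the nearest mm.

Short side: √(210 · 148) = √31080 ≈ 176.3 → 176 mm
Long side: √(297 · 210) = √62370 ≈ 249.7 → 250 mm

176 × 250 mm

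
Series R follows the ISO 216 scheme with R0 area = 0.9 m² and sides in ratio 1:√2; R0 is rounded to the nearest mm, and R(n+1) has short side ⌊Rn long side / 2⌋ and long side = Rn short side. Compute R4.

199 × 282 mm

Let R0's short side be w mm. w · w√2 = 0.9 m² = 900,000 mm², so w ≈ 797.7 mm and w√2 ≈ 1128.2 mm → R0 = 798 × 1128 mm.
R1: ⌊1128/2⌋ × 798 = 564 × 798 mm
R2: ⌊798/2⌋ × 564 = 399 × 564 mm
R3: ⌊564/2⌋ × 399 = 282 × 399 mm
R4: ⌊399/2⌋ × 282 = 199 × 282 mm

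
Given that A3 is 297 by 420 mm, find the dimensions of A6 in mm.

A4: ⌊420/2⌋ × 297 = 210 × 297 mm
A5: ⌊297/2⌋ × 210 = 148 × 210 mm
A6: ⌊210/2⌋ × 148 = 105 × 148 mm

105 × 148 mm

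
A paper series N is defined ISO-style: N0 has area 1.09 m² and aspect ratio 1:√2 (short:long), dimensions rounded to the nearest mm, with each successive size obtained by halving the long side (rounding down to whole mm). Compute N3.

Let N0's short side be w mm. w · w√2 = 1.09 m² = 1,090,000 mm², so w ≈ 877.9 mm and w√2 ≈ 1241.6 mm → N0 = 878 × 1242 mm.
N1: ⌊1242/2⌋ × 878 = 621 × 878 mm
N2: ⌊878/2⌋ × 621 = 439 × 621 mm
N3: ⌊621/2⌋ × 439 = 310 × 439 mm

310 × 439 mm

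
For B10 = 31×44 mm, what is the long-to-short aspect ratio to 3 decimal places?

44 / 31 = 1.419
ISO 216 targets √2 ≈ 1.414; the +0.005 deviation is from mm rounding.

1.419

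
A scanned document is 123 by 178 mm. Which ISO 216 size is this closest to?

Aspect ratio 178/123 ≈ 1.447 (ISO target is √2 ≈ 1.414).
In the B-series (B0 = 1000 × 1414 mm): B6 = 125 × 176 mm.
Off by 4 mm total — nearest standard size.

B6 (125 × 176 mm)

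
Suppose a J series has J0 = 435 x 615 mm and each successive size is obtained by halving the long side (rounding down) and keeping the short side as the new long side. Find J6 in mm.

J1: ⌊615/2⌋ × 435 = 307 × 435 mm
J2: ⌊435/2⌋ × 307 = 217 × 307 mm
J3: ⌊307/2⌋ × 217 = 153 × 217 mm
J4: ⌊217/2⌋ × 153 = 108 × 153 mm
J5: ⌊153/2⌋ × 108 = 76 × 108 mm
J6: ⌊108/2⌋ × 76 = 54 × 76 mm

54 × 76 mm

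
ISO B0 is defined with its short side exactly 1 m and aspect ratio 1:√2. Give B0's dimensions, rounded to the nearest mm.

1000 × 1414 mm

Short side = 1000 mm; long side = 1000√2 ≈ 1414.2 mm.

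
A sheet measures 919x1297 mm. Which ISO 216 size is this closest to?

C0 (917 × 1297 mm)

Aspect ratio 1297/919 ≈ 1.411 — close to the ISO √2 ≈ 1.414.
In the C-series (envelope sizes, between A and B): C0 = 917 × 1297 mm.
Off by 2 mm total — nearest standard size.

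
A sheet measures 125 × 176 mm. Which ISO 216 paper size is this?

B6 (125 × 176 mm)

Aspect ratio 176/125 ≈ 1.408 — close to the ISO √2 ≈ 1.414.
In the B-series (B0 = 1000 × 1414 mm): B6 = 125 × 176 mm.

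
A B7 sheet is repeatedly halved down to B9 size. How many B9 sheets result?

4

Each ISO step halves the sheet: 1 × B7 → 2 × B8 → 4 × B9
From B7 to B9 is 2 halving steps: 2^2 = 4.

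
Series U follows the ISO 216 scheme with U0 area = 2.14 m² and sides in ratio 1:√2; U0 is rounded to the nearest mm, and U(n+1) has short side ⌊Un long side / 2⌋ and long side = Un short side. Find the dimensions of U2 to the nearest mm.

Let U0's short side be w mm. w · w√2 = 2.14 m² = 2,140,000 mm², so w ≈ 1230.1 mm and w√2 ≈ 1739.7 mm → U0 = 1230 × 1740 mm.
U1: ⌊1740/2⌋ × 1230 = 870 × 1230 mm
U2: ⌊1230/2⌋ × 870 = 615 × 870 mm

615 × 870 mm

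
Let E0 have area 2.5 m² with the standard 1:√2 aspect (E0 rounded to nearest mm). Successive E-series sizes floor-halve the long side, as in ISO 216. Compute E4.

Let E0's short side be w mm. w · w√2 = 2.5 m² = 2,500,000 mm², so w ≈ 1329.6 mm and w√2 ≈ 1880.3 mm → E0 = 1330 × 1880 mm.
E1: ⌊1880/2⌋ × 1330 = 940 × 1330 mm
E2: ⌊1330/2⌋ × 940 = 665 × 940 mm
E3: ⌊940/2⌋ × 665 = 470 × 665 mm
E4: ⌊665/2⌋ × 470 = 332 × 470 mm

332 × 470 mm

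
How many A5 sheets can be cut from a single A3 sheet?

Each ISO step halves the sheet: 1 × A3 → 2 × A4 → 4 × A5
From A3 to A5 is 2 halving steps: 2^2 = 4.

4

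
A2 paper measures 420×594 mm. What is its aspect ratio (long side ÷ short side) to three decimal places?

1.414

594 / 420 = 1.414
Matches √2 ≈ 1.414 — the ISO 216 defining ratio.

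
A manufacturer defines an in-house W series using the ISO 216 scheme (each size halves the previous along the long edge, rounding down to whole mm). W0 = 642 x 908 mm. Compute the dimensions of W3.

W1: ⌊908/2⌋ × 642 = 454 × 642 mm
W2: ⌊642/2⌋ × 454 = 321 × 454 mm
W3: ⌊454/2⌋ × 321 = 227 × 321 mm

227 × 321 mm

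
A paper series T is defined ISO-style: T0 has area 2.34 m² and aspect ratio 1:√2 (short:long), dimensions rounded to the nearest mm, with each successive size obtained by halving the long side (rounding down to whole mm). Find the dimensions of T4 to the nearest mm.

Let T0's short side be w mm. w · w√2 = 2.34 m² = 2,340,000 mm², so w ≈ 1286.3 mm and w√2 ≈ 1819.1 mm → T0 = 1286 × 1819 mm.
T1: ⌊1819/2⌋ × 1286 = 909 × 1286 mm
T2: ⌊1286/2⌋ × 909 = 643 × 909 mm
T3: ⌊909/2⌋ × 643 = 454 × 643 mm
T4: ⌊643/2⌋ × 454 = 321 × 454 mm

321 × 454 mm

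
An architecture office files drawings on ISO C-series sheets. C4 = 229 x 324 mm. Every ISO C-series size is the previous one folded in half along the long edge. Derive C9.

C5: ⌊324/2⌋ × 229 = 162 × 229 mm
C6: ⌊229/2⌋ × 162 = 114 × 162 mm
C7: ⌊162/2⌋ × 114 = 81 × 114 mm
C8: ⌊114/2⌋ × 81 = 57 × 81 mm
C9: ⌊81/2⌋ × 57 = 40 × 57 mm

40 × 57 mm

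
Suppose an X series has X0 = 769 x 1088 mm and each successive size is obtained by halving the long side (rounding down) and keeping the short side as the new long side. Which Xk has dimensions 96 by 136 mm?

X0: 769 × 1088 mm
X1: 544 × 769 mm
X2: 384 × 544 mm
X3: 272 × 384 mm
X4: 192 × 272 mm
X5: 136 × 192 mm
X6: 96 × 136 mm
X7: 68 × 96 mm
→ matches X6.

X6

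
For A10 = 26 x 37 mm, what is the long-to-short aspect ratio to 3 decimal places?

1.423

37 / 26 = 1.423
ISO 216 targets √2 ≈ 1.414; the +0.009 deviation is from mm rounding.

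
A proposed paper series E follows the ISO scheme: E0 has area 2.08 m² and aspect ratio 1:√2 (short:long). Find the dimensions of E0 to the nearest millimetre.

1213 × 1715 mm

Let the short side be w mm. Then w · w√2 = 2.08 m² = 2,080,000 mm².
w² = 2,080,000/√2, so w ≈ 1212.8 mm; long side = w√2 ≈ 1715.1 mm.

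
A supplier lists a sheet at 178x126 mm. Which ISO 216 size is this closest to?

B6 (125 × 176 mm)

Aspect ratio 178/126 ≈ 1.413 — close to the ISO √2 ≈ 1.414.
In the B-series (B0 = 1000 × 1414 mm): B6 = 125 × 176 mm.
Off by 3 mm total — nearest standard size.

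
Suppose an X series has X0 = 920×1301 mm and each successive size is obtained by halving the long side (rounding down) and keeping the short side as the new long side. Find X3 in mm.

325 × 460 mm

X1: ⌊1301/2⌋ × 920 = 650 × 920 mm
X2: ⌊920/2⌋ × 650 = 460 × 650 mm
X3: ⌊650/2⌋ × 460 = 325 × 460 mm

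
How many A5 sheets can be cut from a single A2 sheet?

8

Each ISO step halves the sheet: 1 × A2 → 2 × A3 → 4 × A4 → 8 × A5
From A2 to A5 is 3 halving steps: 2^3 = 8.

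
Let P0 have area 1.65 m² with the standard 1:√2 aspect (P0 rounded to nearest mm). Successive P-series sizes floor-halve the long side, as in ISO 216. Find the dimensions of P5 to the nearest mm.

Let P0's short side be w mm. w · w√2 = 1.65 m² = 1,650,000 mm², so w ≈ 1080.2 mm and w√2 ≈ 1527.6 mm → P0 = 1080 × 1528 mm.
P1: ⌊1528/2⌋ × 1080 = 764 × 1080 mm
P2: ⌊1080/2⌋ × 764 = 540 × 764 mm
P3: ⌊764/2⌋ × 540 = 382 × 540 mm
P4: ⌊540/2⌋ × 382 = 270 × 382 mm
P5: ⌊382/2⌋ × 270 = 191 × 270 mm

191 × 270 mm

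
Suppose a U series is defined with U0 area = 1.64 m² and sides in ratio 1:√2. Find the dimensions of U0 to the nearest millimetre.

1077 × 1523 mm

Let the short side be w mm. Then w · w√2 = 1.64 m² = 1,640,000 mm².
w² = 1,640,000/√2, so w ≈ 1076.9 mm; long side = w√2 ≈ 1522.9 mm.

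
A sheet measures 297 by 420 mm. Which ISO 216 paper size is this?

Aspect ratio 420/297 ≈ 1.414 — close to the ISO √2 ≈ 1.414.
In the A-series (A0 area = 1 m²): A3 = 297 × 420 mm.

A3 (297 × 420 mm)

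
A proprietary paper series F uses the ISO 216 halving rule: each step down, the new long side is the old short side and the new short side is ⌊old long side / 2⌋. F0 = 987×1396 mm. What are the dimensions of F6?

F1 = 698 × 987 mm (from F0 by 1 halving).
F2: ⌊987/2⌋ × 698 = 493 × 698 mm
F3: ⌊698/2⌋ × 493 = 349 × 493 mm
F4: ⌊493/2⌋ × 349 = 246 × 349 mm
F5: ⌊349/2⌋ × 246 = 174 × 246 mm
F6: ⌊246/2⌋ × 174 = 123 × 174 mm

123 × 174 mm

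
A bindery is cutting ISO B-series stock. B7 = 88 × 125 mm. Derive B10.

31 × 44 mm

B8: ⌊125/2⌋ × 88 = 62 × 88 mm
B9: ⌊88/2⌋ × 62 = 44 × 62 mm
B10: ⌊62/2⌋ × 44 = 31 × 44 mm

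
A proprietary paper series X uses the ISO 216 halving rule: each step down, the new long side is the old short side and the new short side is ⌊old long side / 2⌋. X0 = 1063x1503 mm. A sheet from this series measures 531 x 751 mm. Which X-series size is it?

X0: 1063 × 1503 mm
X1: 751 × 1063 mm
X2: 531 × 751 mm
X3: 375 × 531 mm
→ matches X2.

X2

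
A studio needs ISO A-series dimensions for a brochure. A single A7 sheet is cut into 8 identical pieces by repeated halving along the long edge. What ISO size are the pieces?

8 = 2^3, so 3 halving steps.
A7 → A8 → … → A10 after 3 steps.

A10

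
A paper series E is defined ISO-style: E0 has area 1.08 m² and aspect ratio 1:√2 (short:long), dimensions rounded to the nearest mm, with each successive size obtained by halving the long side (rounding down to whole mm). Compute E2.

437 × 618 mm

Let E0's short side be w mm. w · w√2 = 1.08 m² = 1,080,000 mm², so w ≈ 873.9 mm and w√2 ≈ 1235.9 mm → E0 = 874 × 1236 mm.
E1: ⌊1236/2⌋ × 874 = 618 × 874 mm
E2: ⌊874/2⌋ × 618 = 437 × 618 mm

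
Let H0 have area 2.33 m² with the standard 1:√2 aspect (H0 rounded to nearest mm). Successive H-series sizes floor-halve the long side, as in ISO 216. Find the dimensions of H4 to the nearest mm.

321 × 453 mm

Let H0's short side be w mm. w · w√2 = 2.33 m² = 2,330,000 mm², so w ≈ 1283.6 mm and w√2 ≈ 1815.2 mm → H0 = 1284 × 1815 mm.
H1: ⌊1815/2⌋ × 1284 = 907 × 1284 mm
H2: ⌊1284/2⌋ × 907 = 642 × 907 mm
H3: ⌊907/2⌋ × 642 = 453 × 642 mm
H4: ⌊642/2⌋ × 453 = 321 × 453 mm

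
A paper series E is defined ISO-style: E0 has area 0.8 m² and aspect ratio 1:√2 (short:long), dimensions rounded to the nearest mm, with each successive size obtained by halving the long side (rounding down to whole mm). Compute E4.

188 × 266 mm

Let E0's short side be w mm. w · w√2 = 0.8 m² = 800,000 mm², so w ≈ 752.1 mm and w√2 ≈ 1063.7 mm → E0 = 752 × 1064 mm.
E1: ⌊1064/2⌋ × 752 = 532 × 752 mm
E2: ⌊752/2⌋ × 532 = 376 × 532 mm
E3: ⌊532/2⌋ × 376 = 266 × 376 mm
E4: ⌊376/2⌋ × 266 = 188 × 266 mm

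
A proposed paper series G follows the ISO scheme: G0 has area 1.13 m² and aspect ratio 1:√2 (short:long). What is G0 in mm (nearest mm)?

Let the short side be w mm. Then w · w√2 = 1.13 m² = 1,130,000 mm².
w² = 1,130,000/√2, so w ≈ 893.9 mm; long side = w√2 ≈ 1264.1 mm.

894 × 1264 mm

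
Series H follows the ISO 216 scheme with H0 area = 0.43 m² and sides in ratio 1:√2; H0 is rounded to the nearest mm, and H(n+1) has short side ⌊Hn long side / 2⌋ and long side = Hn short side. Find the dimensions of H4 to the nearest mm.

Let H0's short side be w mm. w · w√2 = 0.43 m² = 430,000 mm², so w ≈ 551.4 mm and w√2 ≈ 779.8 mm → H0 = 551 × 780 mm.
H1: ⌊780/2⌋ × 551 = 390 × 551 mm
H2: ⌊551/2⌋ × 390 = 275 × 390 mm
H3: ⌊390/2⌋ × 275 = 195 × 275 mm
H4: ⌊275/2⌋ × 195 = 137 × 195 mm

137 × 195 mm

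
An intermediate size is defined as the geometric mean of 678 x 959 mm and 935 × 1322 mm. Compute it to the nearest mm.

796 × 1126 mm

Short side: √(678 · 935) = √633930 ≈ 796.2 → 796 mm
Long side: √(959 · 1322) = √1267798 ≈ 1126.0 → 1126 mm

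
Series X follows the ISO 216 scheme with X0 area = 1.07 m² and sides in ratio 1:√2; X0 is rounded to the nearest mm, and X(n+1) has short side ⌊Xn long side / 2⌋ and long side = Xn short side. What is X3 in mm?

Let X0's short side be w mm. w · w√2 = 1.07 m² = 1,070,000 mm², so w ≈ 869.8 mm and w√2 ≈ 1230.1 mm → X0 = 870 × 1230 mm.
X1: ⌊1230/2⌋ × 870 = 615 × 870 mm
X2: ⌊870/2⌋ × 615 = 435 × 615 mm
X3: ⌊615/2⌋ × 435 = 307 × 435 mm

307 × 435 mm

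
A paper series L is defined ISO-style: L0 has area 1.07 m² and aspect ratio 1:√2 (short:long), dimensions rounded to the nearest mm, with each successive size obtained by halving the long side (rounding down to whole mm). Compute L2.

Let L0's short side be w mm. w · w√2 = 1.07 m² = 1,070,000 mm², so w ≈ 869.8 mm and w√2 ≈ 1230.1 mm → L0 = 870 × 1230 mm.
L1: ⌊1230/2⌋ × 870 = 615 × 870 mm
L2: ⌊870/2⌋ × 615 = 435 × 615 mm

435 × 615 mm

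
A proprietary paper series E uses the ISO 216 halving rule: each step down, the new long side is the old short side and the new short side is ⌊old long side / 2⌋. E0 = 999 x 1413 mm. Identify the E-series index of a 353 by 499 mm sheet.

E3

E0: 999 × 1413 mm
E1: 706 × 999 mm
E2: 499 × 706 mm
E3: 353 × 499 mm
E4: 249 × 353 mm
→ matches E3.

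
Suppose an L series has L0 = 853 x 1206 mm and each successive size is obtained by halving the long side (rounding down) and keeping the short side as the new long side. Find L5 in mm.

L1 = 603 × 853 mm (from L0 by 1 halving).
L2: ⌊853/2⌋ × 603 = 426 × 603 mm
L3: ⌊603/2⌋ × 426 = 301 × 426 mm
L4: ⌊426/2⌋ × 301 = 213 × 301 mm
L5: ⌊301/2⌋ × 213 = 150 × 213 mm

150 × 213 mm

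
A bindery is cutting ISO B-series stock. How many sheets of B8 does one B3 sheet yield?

B3 = 353 × 500 mm; B8 = 62 × 88 mm.
Each halving step doubles the count; 5 steps from B3 to B8.
2^5 = 32.

32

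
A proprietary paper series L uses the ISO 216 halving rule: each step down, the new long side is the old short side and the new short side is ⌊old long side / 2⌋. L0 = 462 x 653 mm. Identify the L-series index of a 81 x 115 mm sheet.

L5

L0: 462 × 653 mm
L1: 326 × 462 mm
L2: 231 × 326 mm
L3: 163 × 231 mm
L4: 115 × 163 mm
L5: 81 × 115 mm
L6: 57 × 81 mm
→ matches L5.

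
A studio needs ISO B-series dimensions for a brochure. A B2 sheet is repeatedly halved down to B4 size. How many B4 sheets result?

Each ISO step halves the sheet: 1 × B2 → 2 × B3 → 4 × B4
From B2 to B4 is 2 halving steps: 2^2 = 4.

4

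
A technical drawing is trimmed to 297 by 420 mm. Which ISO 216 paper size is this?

A3 (297 × 420 mm)

Aspect ratio 420/297 ≈ 1.414 — close to the ISO √2 ≈ 1.414.
In the A-series (A0 area = 1 m²): A3 = 297 × 420 mm.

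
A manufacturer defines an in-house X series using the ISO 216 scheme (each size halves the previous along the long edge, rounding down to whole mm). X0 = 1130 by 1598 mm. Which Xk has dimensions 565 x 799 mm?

X0: 1130 × 1598 mm
X1: 799 × 1130 mm
X2: 565 × 799 mm
X3: 399 × 565 mm
→ matches X2.

X2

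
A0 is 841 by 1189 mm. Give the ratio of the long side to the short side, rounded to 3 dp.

1.414

1189 / 841 = 1.414
Matches √2 ≈ 1.414 — the ISO 216 defining ratio.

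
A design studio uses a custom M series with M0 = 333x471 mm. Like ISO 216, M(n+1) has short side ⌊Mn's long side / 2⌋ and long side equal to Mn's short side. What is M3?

M1 = 235 × 333 mm (from M0 by 1 halving).
M2: ⌊333/2⌋ × 235 = 166 × 235 mm
M3: ⌊235/2⌋ × 166 = 117 × 166 mm

117 × 166 mm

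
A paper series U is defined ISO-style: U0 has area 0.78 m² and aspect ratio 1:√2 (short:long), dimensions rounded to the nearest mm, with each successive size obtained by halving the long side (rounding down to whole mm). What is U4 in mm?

Let U0's short side be w mm. w · w√2 = 0.78 m² = 780,000 mm², so w ≈ 742.7 mm and w√2 ≈ 1050.3 mm → U0 = 743 × 1050 mm.
U1: ⌊1050/2⌋ × 743 = 525 × 743 mm
U2: ⌊743/2⌋ × 525 = 371 × 525 mm
U3: ⌊525/2⌋ × 371 = 262 × 371 mm
U4: ⌊371/2⌋ × 262 = 185 × 262 mm

185 × 262 mm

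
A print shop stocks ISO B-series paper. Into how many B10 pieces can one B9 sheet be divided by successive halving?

2

Each ISO step halves the sheet: 1 × B9 → 2 × B10
From B9 to B10 is 1 halving step: 2^1 = 2.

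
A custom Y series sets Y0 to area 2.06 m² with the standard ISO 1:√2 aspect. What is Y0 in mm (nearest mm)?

1207 × 1707 mm

Let the short side be w mm. Then w · w√2 = 2.06 m² = 2,060,000 mm².
w² = 2,060,000/√2, so w ≈ 1206.9 mm; long side = w√2 ≈ 1706.8 mm.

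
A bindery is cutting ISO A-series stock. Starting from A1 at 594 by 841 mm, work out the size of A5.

148 × 210 mm

A2: ⌊841/2⌋ × 594 = 420 × 594 mm
A3: ⌊594/2⌋ × 420 = 297 × 420 mm
A4: ⌊420/2⌋ × 297 = 210 × 297 mm
A5: ⌊297/2⌋ × 210 = 148 × 210 mm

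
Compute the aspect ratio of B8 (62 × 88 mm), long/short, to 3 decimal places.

1.419

88 / 62 = 1.419
ISO 216 targets √2 ≈ 1.414; the +0.005 deviation is from mm rounding.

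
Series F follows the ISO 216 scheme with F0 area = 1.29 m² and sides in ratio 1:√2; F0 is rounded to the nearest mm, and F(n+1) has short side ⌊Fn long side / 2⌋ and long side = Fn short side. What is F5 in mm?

168 × 238 mm

Let F0's short side be w mm. w · w√2 = 1.29 m² = 1,290,000 mm², so w ≈ 955.1 mm and w√2 ≈ 1350.7 mm → F0 = 955 × 1351 mm.
F1: ⌊1351/2⌋ × 955 = 675 × 955 mm
F2: ⌊955/2⌋ × 675 = 477 × 675 mm
F3: ⌊675/2⌋ × 477 = 337 × 477 mm
F4: ⌊477/2⌋ × 337 = 238 × 337 mm
F5: ⌊337/2⌋ × 238 = 168 × 238 mm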